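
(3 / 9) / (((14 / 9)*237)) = 1 / 1106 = 0.00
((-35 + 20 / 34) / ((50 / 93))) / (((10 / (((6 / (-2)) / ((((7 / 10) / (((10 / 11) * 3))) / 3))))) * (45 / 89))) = 2905227 / 6545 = 443.88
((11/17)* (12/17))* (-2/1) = -264/289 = -0.91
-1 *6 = -6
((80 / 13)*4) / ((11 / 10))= 3200 / 143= 22.38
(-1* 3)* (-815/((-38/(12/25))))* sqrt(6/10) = -2934* sqrt(15)/475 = -23.92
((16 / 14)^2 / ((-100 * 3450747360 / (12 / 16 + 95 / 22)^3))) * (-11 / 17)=11089567 / 34781117865648000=0.00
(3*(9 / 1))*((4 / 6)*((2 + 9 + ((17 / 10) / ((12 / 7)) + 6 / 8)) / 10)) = 4587 / 200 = 22.94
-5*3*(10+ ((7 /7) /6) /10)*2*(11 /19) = -6611 /38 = -173.97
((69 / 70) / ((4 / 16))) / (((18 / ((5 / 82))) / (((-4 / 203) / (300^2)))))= -23 / 7865235000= -0.00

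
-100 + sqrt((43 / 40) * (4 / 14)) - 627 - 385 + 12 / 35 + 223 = -31103 / 35 + sqrt(1505) / 70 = -888.10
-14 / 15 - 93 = -1409 / 15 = -93.93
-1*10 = -10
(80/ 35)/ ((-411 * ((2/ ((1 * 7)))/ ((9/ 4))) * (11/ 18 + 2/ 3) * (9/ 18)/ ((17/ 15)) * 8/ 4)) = -612/ 15755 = -0.04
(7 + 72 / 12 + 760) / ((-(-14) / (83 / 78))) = 64159 / 1092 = 58.75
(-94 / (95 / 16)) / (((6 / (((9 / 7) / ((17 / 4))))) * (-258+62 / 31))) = 141 / 45220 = 0.00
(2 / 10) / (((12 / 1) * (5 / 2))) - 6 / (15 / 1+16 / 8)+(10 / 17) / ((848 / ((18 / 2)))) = -10813 / 31800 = -0.34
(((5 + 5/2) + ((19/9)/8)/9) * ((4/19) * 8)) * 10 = 195160/1539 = 126.81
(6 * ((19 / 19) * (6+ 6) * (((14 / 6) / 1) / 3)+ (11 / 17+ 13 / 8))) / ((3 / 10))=23675 / 102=232.11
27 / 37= 0.73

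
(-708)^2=501264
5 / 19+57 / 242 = 2293 / 4598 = 0.50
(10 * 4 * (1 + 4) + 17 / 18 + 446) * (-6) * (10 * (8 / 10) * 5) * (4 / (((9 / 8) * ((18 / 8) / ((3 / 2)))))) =-29811200 / 81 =-368039.51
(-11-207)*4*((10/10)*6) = -5232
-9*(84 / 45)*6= -504 / 5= -100.80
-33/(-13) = 33/13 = 2.54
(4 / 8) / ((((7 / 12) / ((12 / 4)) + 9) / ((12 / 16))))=27 / 662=0.04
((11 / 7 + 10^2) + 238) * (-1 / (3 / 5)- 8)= -68933 / 21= -3282.52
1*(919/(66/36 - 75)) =-5514/439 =-12.56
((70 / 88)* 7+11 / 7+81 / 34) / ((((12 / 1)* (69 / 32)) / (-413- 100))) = -188.78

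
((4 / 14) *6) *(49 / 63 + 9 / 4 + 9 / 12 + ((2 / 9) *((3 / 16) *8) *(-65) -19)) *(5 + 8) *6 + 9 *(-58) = -38182 / 7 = -5454.57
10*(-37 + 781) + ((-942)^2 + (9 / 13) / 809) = 9410653677 / 10517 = 894804.00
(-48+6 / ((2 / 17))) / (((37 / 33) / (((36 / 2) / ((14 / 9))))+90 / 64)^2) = 21949221888 / 16531016329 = 1.33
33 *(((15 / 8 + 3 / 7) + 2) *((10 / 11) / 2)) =3615 / 56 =64.55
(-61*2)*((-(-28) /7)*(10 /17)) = -287.06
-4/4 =-1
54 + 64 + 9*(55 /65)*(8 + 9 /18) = 4751 /26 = 182.73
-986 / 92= -493 / 46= -10.72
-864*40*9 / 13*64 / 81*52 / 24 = -40960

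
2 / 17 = 0.12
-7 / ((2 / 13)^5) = -2599051 / 32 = -81220.34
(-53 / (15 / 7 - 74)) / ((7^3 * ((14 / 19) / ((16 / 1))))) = 8056 / 172529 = 0.05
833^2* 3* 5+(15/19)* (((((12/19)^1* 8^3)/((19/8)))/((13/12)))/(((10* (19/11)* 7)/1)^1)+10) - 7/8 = 987477871234571/94873688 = 10408342.84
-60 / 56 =-15 / 14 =-1.07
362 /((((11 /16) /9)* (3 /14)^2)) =1135232 /11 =103202.91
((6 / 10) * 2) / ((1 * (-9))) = -2 / 15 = -0.13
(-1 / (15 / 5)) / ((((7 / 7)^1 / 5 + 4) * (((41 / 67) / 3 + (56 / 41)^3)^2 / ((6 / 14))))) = -319848269067735 / 71220685200017521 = -0.00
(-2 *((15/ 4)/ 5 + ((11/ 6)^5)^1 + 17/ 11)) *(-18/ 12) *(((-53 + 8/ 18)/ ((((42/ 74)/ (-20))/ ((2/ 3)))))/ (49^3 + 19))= 15654684275/ 21616552944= 0.72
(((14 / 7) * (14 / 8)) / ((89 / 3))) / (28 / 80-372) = -210 / 661537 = -0.00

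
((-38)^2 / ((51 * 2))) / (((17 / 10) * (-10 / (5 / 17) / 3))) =-3610 / 4913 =-0.73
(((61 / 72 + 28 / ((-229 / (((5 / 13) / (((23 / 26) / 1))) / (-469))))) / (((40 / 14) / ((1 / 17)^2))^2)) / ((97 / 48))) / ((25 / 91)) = 95998297031 / 42884149355895000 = 0.00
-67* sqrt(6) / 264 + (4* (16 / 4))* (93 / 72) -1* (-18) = 116 / 3 -67* sqrt(6) / 264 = 38.05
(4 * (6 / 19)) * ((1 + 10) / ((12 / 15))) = 330 / 19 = 17.37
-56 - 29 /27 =-57.07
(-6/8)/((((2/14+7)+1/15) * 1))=-0.10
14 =14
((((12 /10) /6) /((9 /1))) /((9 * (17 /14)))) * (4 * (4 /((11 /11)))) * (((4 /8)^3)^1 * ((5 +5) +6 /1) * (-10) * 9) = -5.86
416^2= 173056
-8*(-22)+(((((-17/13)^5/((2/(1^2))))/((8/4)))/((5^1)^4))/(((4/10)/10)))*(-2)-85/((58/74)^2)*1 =588783836887/15612870650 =37.71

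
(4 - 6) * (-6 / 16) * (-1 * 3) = -9 / 4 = -2.25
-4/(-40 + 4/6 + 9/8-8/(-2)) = 96/821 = 0.12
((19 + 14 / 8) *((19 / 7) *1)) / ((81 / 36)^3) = 25232 / 5103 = 4.94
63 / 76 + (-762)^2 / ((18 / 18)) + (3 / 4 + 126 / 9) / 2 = 88259135 / 152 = 580652.20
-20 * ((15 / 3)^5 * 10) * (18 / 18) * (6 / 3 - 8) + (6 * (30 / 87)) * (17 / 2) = 108750510 / 29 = 3750017.59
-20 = -20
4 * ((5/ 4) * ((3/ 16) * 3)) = 45/ 16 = 2.81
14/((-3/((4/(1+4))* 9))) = -168/5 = -33.60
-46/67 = -0.69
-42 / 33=-14 / 11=-1.27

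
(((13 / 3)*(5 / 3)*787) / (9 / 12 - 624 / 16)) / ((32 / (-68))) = 51155 / 162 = 315.77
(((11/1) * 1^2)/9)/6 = 11/54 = 0.20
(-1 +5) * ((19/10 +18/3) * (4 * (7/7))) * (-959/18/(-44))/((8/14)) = 530327/1980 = 267.84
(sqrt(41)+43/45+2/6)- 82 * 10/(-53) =sqrt(41)+39974/2385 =23.16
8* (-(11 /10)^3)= -1331 /125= -10.65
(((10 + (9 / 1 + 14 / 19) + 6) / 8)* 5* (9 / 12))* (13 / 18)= 10595 / 1216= 8.71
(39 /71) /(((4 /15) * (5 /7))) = 819 /284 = 2.88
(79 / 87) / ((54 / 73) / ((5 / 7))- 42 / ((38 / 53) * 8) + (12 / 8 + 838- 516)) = 4382920 / 1531112217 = 0.00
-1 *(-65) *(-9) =-585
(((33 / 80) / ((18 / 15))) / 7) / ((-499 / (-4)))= 11 / 27944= 0.00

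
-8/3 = -2.67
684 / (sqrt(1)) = 684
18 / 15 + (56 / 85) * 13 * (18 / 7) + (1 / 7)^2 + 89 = 467496 / 4165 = 112.24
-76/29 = -2.62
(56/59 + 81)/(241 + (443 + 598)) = 4835/75638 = 0.06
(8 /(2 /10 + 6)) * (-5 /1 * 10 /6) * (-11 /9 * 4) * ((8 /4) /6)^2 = 44000 /7533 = 5.84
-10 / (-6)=5 / 3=1.67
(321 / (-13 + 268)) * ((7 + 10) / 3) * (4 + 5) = 321 / 5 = 64.20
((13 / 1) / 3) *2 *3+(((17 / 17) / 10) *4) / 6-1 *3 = 346 / 15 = 23.07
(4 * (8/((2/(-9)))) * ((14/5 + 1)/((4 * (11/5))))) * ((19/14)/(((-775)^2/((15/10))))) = -9747/46248125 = -0.00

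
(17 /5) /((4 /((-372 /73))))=-4.33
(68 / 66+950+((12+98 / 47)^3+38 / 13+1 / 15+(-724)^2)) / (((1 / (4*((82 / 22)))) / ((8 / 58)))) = 77125220363207344 / 71041406865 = 1085637.57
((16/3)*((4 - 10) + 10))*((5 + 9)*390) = 116480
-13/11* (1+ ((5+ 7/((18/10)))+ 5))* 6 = -3484/33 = -105.58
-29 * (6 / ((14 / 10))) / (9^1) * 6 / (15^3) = -116 / 4725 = -0.02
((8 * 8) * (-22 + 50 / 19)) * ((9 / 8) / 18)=-1472 / 19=-77.47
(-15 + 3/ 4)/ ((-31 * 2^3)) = 57/ 992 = 0.06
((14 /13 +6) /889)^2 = 8464 /133564249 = 0.00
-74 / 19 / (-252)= 37 / 2394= 0.02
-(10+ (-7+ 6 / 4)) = -9 / 2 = -4.50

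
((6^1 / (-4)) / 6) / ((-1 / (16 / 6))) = 2 / 3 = 0.67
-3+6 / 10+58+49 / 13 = 3859 / 65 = 59.37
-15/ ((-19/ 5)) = 75/ 19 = 3.95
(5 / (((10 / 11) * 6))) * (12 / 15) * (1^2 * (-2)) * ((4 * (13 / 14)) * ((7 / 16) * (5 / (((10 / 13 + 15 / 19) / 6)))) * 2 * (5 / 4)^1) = -3211 / 28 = -114.68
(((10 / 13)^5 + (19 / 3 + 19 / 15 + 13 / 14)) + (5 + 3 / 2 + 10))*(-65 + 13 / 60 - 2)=-329327985169 / 194928825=-1689.48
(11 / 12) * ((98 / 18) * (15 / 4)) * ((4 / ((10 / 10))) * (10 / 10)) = 2695 / 36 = 74.86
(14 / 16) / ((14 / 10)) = 5 / 8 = 0.62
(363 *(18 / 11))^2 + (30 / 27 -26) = 3175300 / 9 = 352811.11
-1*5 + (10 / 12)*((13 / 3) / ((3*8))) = -2095 / 432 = -4.85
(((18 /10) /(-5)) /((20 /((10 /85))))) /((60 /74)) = -111 /42500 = -0.00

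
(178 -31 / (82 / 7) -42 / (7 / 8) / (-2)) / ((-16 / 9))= -147123 / 1312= -112.14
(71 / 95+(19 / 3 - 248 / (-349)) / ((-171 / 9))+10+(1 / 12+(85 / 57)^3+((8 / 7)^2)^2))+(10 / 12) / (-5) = 47533553581697 / 3103645783140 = 15.32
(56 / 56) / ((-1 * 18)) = -1 / 18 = -0.06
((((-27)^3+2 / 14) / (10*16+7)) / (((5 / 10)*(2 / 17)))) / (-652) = 585565 / 190547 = 3.07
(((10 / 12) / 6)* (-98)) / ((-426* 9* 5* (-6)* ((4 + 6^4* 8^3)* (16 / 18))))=-49 / 244231075584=-0.00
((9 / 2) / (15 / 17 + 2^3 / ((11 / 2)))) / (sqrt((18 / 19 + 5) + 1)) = 51 * sqrt(627) / 1748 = 0.73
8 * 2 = 16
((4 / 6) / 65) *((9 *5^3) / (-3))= -50 / 13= -3.85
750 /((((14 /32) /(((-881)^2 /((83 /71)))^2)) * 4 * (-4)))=-2277621713564820750 /48223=-47231024896103.95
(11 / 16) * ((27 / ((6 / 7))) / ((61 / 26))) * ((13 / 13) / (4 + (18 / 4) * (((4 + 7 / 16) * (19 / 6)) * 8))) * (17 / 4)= 153153 / 1990552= 0.08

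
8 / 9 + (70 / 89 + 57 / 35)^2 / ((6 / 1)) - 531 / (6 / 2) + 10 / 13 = -395916096119 / 2270554650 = -174.37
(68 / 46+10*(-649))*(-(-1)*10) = -1492360 / 23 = -64885.22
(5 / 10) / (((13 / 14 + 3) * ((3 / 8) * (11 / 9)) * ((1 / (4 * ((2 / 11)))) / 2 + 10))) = 896 / 34485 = 0.03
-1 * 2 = -2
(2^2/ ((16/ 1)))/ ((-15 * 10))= -1/ 600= -0.00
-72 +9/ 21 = -501/ 7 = -71.57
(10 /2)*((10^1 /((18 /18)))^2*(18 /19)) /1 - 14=8734 /19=459.68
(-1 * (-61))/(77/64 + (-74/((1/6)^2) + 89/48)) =-11712/510901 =-0.02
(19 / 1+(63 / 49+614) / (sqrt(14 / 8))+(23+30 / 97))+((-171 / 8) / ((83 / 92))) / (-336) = 507.49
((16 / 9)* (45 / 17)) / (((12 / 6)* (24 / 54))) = 90 / 17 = 5.29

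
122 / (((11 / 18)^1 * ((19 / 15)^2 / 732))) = 361681200 / 3971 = 91080.63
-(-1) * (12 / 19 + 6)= 126 / 19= 6.63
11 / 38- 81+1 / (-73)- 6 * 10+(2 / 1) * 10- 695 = -2262819 / 2774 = -815.72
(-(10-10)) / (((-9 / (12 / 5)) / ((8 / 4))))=0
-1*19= -19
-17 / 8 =-2.12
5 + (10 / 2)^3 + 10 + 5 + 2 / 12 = 871 / 6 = 145.17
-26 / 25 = -1.04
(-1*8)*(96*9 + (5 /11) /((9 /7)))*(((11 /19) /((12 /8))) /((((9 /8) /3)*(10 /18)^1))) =-10953088 /855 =-12810.63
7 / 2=3.50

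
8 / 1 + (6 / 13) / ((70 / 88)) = 3904 / 455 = 8.58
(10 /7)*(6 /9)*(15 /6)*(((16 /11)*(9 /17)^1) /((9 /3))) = 800 /1309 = 0.61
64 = 64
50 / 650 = 1 / 13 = 0.08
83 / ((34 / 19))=1577 / 34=46.38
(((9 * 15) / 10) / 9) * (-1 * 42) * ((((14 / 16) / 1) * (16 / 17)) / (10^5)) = -441 / 850000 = -0.00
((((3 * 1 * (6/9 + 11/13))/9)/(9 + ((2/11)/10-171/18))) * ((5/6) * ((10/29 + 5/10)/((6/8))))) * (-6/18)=1590050/4855383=0.33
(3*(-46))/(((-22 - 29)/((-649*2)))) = -59708/17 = -3512.24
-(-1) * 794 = 794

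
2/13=0.15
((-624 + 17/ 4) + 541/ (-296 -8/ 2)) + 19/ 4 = -185041/ 300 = -616.80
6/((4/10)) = 15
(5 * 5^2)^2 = 15625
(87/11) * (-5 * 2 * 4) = -3480/11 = -316.36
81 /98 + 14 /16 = 667 /392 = 1.70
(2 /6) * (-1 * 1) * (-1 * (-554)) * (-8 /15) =4432 /45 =98.49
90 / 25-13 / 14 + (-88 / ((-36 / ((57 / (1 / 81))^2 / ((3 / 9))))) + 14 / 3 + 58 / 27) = 156322395.49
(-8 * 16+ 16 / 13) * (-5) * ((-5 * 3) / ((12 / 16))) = -12676.92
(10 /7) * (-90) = -900 /7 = -128.57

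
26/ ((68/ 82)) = 533/ 17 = 31.35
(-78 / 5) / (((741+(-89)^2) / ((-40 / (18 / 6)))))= 104 / 4331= 0.02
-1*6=-6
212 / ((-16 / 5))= -265 / 4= -66.25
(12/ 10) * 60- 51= 21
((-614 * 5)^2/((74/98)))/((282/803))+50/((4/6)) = 185421161425/5217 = 35541721.57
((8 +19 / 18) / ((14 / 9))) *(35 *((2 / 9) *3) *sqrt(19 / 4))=815 *sqrt(19) / 12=296.04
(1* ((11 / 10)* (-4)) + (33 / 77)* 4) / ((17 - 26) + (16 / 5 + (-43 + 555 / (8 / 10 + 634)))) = 0.06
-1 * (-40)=40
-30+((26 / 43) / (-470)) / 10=-3031513 / 101050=-30.00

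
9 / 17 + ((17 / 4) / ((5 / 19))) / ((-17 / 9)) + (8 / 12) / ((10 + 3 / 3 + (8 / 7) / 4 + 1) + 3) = -870607 / 109140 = -7.98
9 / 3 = 3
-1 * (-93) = 93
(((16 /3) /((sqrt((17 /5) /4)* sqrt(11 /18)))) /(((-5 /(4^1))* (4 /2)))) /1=-2.96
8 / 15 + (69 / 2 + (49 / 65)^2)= 902501 / 25350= 35.60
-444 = -444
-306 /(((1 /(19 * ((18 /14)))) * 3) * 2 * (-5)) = 8721 /35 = 249.17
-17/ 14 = -1.21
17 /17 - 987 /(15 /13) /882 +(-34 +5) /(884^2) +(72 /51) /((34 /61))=2.56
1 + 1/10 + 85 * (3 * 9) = 22961/10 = 2296.10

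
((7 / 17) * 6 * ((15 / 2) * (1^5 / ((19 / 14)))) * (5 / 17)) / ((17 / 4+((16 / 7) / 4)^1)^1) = 13720 / 16473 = 0.83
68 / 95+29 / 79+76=578507 / 7505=77.08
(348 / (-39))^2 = 13456 / 169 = 79.62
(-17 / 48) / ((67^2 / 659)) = -11203 / 215472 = -0.05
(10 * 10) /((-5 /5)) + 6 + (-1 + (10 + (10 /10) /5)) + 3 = -81.80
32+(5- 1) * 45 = 212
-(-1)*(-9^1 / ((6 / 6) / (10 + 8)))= -162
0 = 0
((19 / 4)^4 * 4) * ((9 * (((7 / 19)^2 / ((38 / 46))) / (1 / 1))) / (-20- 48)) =-192717 / 4352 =-44.28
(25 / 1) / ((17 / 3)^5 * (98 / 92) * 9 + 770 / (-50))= 155250 / 347769331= 0.00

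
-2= -2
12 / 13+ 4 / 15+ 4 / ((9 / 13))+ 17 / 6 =11467 / 1170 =9.80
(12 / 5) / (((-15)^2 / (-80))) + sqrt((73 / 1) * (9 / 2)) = -64 / 75 + 3 * sqrt(146) / 2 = 17.27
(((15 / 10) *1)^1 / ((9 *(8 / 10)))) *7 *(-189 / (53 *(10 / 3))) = -1.56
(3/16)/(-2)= -3/32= -0.09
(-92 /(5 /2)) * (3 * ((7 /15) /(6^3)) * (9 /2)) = -161 /150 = -1.07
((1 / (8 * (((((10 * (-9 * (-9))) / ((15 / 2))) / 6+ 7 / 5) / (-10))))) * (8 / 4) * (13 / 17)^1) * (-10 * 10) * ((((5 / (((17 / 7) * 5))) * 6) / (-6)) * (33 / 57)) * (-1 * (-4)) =-5005000 / 532627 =-9.40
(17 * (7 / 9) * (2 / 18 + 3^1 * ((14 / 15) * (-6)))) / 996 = -89369 / 403380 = -0.22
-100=-100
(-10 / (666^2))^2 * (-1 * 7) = -175 / 49185481284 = -0.00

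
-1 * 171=-171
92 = 92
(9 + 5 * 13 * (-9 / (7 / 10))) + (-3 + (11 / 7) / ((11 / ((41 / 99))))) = -574951 / 693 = -829.66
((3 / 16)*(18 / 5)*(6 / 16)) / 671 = 81 / 214720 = 0.00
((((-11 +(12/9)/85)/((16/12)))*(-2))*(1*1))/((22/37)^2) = 3834569/82280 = 46.60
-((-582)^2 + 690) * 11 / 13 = -3733554 / 13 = -287196.46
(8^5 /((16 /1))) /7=2048 /7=292.57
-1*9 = -9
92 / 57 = 1.61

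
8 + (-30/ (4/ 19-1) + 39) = 85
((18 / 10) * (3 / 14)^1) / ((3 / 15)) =27 / 14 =1.93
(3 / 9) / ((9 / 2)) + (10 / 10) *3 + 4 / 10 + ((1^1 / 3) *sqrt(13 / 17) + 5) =sqrt(221) / 51 + 1144 / 135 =8.77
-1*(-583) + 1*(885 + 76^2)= 7244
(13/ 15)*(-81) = -351/ 5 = -70.20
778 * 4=3112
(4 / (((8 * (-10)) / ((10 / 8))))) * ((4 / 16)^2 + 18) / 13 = -289 / 3328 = -0.09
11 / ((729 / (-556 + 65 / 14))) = -28303 / 3402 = -8.32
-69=-69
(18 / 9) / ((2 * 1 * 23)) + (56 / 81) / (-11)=-397 / 20493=-0.02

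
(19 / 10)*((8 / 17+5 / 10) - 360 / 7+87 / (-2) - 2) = -216961 / 1190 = -182.32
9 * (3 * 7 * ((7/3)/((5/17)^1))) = 1499.40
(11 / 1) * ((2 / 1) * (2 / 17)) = 44 / 17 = 2.59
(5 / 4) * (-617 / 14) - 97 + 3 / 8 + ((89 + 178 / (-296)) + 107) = 45257 / 1036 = 43.68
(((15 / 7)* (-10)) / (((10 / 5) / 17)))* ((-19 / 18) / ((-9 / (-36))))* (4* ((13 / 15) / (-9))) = -167960 / 567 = -296.23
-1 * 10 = -10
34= 34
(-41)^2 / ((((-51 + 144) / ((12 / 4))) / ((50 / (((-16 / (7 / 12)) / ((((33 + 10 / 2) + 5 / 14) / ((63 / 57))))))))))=-142927025 / 41664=-3430.47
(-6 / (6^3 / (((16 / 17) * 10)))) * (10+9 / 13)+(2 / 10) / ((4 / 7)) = -97277 / 39780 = -2.45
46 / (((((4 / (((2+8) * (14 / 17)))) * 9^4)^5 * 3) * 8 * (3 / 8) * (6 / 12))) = 4832012500 / 155359317651301743809413113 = 0.00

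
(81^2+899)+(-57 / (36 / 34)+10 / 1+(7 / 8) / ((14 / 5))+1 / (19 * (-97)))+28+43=662372309 / 88464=7487.48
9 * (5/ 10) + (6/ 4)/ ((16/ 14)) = 93/ 16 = 5.81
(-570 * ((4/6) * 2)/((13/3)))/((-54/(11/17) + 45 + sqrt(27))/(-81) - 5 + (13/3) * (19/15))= -807513300/4417153 - 31036500 * sqrt(3)/4417153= -194.98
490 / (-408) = -245 / 204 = -1.20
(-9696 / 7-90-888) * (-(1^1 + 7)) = 132336 / 7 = 18905.14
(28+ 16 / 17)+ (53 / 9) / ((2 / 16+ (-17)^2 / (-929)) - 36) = 1184147948 / 41147055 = 28.78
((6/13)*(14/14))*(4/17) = 0.11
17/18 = 0.94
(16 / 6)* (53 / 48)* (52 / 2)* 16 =11024 / 9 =1224.89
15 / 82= 0.18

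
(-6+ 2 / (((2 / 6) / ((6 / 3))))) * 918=5508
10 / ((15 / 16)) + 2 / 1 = 38 / 3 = 12.67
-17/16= -1.06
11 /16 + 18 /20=127 /80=1.59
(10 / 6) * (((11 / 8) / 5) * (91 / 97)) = 1001 / 2328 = 0.43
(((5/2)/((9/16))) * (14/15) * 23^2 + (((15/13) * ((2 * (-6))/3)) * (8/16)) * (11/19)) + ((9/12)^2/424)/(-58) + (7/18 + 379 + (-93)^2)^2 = 641694038335368289/7872194304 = 81513998.96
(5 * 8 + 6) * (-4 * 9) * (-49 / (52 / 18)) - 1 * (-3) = 365187 / 13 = 28091.31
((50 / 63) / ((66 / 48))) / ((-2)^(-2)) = 1600 / 693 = 2.31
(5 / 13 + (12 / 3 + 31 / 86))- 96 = -102023 / 1118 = -91.25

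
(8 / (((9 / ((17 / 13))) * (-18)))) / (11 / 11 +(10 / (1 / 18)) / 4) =-34 / 24219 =-0.00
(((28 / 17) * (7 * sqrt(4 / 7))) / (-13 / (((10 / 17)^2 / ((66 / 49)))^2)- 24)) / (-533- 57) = 33614000 * sqrt(7) / 1330446197391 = 0.00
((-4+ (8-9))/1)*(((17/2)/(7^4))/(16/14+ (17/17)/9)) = -765/54194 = -0.01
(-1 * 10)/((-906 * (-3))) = -5/1359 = -0.00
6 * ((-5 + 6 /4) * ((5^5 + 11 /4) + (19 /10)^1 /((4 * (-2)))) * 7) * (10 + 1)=-404575017 /80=-5057187.71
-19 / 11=-1.73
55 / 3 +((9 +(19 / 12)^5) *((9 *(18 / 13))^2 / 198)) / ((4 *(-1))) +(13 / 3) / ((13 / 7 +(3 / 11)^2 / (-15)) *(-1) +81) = 18724083610289 / 1276149901312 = 14.67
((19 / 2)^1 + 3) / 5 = 5 / 2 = 2.50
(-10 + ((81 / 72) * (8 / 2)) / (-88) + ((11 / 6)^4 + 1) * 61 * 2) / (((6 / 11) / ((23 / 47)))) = 488615795 / 365472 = 1336.94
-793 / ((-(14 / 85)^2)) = 5729425 / 196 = 29231.76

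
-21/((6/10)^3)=-875/9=-97.22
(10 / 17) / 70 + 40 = 4761 / 119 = 40.01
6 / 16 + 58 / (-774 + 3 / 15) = 9287 / 30952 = 0.30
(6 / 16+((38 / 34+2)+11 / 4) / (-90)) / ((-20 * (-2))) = 79 / 10200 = 0.01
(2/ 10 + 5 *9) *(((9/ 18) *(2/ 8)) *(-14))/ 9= -791/ 90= -8.79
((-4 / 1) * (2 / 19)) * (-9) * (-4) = -288 / 19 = -15.16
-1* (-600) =600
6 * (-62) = -372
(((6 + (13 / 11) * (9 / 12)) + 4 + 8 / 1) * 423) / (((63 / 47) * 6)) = 611893 / 616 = 993.33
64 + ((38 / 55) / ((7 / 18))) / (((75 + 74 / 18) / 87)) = 4519813 / 68530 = 65.95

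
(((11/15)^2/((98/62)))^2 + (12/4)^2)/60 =0.15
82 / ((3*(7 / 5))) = 410 / 21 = 19.52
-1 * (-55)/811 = 55/811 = 0.07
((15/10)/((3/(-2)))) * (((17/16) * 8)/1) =-17/2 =-8.50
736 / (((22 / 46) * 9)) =16928 / 99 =170.99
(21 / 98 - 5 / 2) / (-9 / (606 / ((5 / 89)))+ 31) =-287648 / 3901121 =-0.07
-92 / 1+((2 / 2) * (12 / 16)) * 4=-89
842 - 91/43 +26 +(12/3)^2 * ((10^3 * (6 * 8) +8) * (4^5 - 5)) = 33657101809/43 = 782723297.88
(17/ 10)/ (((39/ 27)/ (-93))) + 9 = -13059/ 130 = -100.45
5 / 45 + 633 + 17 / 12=22843 / 36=634.53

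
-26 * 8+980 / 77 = -2148 / 11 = -195.27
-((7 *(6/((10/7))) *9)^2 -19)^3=-5358033736905887864/15625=-342914159161976.82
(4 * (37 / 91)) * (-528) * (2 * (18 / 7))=-2813184 / 637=-4416.30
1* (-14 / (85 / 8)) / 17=-112 / 1445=-0.08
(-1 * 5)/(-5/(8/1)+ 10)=-8/15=-0.53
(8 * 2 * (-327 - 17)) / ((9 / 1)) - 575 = -10679 / 9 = -1186.56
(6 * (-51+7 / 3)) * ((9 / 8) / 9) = -73 / 2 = -36.50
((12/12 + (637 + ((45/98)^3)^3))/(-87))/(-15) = 0.49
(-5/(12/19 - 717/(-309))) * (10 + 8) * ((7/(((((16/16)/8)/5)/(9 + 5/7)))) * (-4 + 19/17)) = 1380859200/5777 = 239027.04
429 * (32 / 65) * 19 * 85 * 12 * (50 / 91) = 204652800 / 91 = 2248931.87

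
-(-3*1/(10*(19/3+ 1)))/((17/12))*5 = 27/187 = 0.14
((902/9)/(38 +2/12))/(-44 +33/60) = -3280/54273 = -0.06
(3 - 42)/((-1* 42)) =0.93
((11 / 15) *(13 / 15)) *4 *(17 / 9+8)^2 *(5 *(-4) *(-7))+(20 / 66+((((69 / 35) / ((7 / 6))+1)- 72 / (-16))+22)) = 27374783173 / 785862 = 34834.08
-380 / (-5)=76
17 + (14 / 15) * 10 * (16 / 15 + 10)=5413 / 45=120.29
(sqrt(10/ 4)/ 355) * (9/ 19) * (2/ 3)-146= -146 + 3 * sqrt(10)/ 6745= -146.00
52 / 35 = 1.49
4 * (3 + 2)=20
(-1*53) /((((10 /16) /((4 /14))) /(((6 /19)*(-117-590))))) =513888 /95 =5409.35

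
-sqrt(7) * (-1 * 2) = 2 * sqrt(7) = 5.29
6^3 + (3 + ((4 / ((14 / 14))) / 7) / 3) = 4603 / 21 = 219.19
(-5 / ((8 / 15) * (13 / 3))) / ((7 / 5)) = -1125 / 728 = -1.55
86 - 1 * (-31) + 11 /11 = 118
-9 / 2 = -4.50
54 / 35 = 1.54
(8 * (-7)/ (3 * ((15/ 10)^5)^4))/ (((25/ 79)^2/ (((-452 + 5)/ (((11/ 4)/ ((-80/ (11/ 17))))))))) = -1126.51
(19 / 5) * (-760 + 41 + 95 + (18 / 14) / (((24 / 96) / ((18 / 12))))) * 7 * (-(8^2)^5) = 88010322345984 / 5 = 17602064469196.80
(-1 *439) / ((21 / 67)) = -29413 / 21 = -1400.62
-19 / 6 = -3.17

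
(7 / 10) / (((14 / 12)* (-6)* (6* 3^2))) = -1 / 540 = -0.00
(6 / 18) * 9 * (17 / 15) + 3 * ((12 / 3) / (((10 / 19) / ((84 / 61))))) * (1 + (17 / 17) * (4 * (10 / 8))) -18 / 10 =57944 / 305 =189.98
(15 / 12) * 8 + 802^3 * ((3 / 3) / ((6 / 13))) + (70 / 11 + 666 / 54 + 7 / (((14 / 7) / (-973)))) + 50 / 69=1696624235825 / 1518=1117670774.59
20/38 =10/19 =0.53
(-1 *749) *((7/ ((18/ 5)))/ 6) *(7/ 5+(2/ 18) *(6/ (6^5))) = -428106679/ 1259712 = -339.84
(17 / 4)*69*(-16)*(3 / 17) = -828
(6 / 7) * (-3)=-18 / 7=-2.57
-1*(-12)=12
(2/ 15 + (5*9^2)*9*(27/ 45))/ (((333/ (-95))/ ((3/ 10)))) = -623333/ 3330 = -187.19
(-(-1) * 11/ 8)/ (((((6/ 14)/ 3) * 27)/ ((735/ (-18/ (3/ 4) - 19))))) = -18865/ 3096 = -6.09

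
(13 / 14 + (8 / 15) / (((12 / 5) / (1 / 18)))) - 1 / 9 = 941 / 1134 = 0.83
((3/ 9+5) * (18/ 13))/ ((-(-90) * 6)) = 8/ 585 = 0.01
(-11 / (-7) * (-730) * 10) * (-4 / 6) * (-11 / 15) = -353320 / 63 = -5608.25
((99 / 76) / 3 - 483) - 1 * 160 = -48835 / 76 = -642.57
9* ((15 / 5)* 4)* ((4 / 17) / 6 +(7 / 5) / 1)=13212 / 85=155.44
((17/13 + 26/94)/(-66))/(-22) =2/1833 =0.00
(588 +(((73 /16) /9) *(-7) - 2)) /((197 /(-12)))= -83873 /2364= -35.48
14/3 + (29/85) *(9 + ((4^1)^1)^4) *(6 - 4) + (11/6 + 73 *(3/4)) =242.07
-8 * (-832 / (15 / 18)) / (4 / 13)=25958.40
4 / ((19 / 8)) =32 / 19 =1.68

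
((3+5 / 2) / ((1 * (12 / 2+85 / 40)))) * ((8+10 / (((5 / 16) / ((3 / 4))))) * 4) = 86.65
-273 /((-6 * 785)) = 91 /1570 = 0.06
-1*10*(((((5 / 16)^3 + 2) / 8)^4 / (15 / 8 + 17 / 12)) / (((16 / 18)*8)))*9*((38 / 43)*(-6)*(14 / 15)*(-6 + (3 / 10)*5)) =-1391769227739195500391 / 3916474351149459177472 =-0.36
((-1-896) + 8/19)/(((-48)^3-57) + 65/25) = 85175/10511408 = 0.01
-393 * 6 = -2358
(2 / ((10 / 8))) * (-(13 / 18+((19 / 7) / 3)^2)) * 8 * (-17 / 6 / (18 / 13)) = 266968 / 6615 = 40.36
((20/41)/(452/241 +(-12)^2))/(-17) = -1205/6125933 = -0.00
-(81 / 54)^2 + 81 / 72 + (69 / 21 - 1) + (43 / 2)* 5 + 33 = 7933 / 56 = 141.66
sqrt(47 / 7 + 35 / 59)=sqrt(1246434) / 413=2.70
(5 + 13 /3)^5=17210368 /243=70824.56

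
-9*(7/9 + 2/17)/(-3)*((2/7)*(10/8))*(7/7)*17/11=685/462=1.48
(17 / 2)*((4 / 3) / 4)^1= 17 / 6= 2.83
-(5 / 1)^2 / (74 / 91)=-2275 / 74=-30.74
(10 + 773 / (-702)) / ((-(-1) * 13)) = 6247 / 9126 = 0.68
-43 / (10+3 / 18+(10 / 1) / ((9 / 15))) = -258 / 161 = -1.60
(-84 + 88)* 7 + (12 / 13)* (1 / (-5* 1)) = 27.82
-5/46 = -0.11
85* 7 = 595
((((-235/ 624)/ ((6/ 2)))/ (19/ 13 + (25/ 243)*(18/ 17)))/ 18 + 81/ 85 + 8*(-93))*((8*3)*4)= -56819186519/ 796535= -71332.94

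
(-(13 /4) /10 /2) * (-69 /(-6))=-299 /160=-1.87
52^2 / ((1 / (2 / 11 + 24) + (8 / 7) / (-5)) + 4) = 3596320 / 5071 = 709.19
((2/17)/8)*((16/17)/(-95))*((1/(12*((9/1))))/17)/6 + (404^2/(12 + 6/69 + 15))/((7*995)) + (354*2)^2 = 32892115906689028033/65618235377730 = 501264.87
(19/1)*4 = 76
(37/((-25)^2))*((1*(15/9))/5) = 37/1875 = 0.02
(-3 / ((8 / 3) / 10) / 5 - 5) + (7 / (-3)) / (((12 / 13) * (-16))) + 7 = -53 / 576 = -0.09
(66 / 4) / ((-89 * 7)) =-33 / 1246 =-0.03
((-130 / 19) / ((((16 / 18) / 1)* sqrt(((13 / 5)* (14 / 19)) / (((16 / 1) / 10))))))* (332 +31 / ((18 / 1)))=-2347.54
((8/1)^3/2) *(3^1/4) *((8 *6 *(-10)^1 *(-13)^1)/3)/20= 19968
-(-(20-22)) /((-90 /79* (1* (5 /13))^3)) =173563 /5625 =30.86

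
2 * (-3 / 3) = -2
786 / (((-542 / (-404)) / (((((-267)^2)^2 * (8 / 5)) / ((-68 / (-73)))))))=117807195327302952 / 23035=5114269386902.67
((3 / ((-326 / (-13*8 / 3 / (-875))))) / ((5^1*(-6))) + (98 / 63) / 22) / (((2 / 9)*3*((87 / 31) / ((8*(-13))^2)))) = 837021701984 / 2047381875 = 408.83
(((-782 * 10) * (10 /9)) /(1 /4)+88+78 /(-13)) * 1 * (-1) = 34673.56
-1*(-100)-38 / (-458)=22919 / 229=100.08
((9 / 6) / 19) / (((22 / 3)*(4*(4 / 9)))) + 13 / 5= 174293 / 66880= 2.61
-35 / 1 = -35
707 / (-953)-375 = -358082 / 953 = -375.74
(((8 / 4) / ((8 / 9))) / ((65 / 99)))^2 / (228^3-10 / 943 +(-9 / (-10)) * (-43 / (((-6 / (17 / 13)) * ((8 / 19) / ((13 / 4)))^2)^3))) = 2411505326097432576 / 2451194773291435556319805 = 0.00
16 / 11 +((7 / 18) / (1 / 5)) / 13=4129 / 2574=1.60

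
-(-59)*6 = 354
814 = 814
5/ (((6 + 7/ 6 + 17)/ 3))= 18/ 29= 0.62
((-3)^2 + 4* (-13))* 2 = -86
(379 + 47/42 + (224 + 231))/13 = 35075/546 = 64.24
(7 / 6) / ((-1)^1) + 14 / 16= -7 / 24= -0.29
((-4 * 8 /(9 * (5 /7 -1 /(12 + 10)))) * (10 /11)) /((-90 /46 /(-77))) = -190.20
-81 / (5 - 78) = 81 / 73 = 1.11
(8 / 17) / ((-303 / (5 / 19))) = -40 / 97869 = -0.00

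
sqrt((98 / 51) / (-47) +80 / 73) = 1.03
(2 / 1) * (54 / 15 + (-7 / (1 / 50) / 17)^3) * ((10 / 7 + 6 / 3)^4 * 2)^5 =-55131492973107577382814488940955828224 / 1960097021600838804565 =-28126920435847053.99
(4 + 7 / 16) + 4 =135 / 16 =8.44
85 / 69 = 1.23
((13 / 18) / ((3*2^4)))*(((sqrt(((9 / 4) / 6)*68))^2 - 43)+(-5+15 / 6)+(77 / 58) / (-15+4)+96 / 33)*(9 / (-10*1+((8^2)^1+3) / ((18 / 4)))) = -428259 / 898304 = -0.48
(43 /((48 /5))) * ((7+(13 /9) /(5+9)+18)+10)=157.23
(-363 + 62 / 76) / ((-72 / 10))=68815 / 1368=50.30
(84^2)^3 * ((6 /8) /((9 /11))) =322023195648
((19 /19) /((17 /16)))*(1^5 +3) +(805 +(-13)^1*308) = -54319 /17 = -3195.24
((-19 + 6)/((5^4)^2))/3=-13/1171875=-0.00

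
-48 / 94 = -24 / 47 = -0.51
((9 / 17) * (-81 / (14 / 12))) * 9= -39366 / 119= -330.81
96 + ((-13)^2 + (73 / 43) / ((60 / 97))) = 690781 / 2580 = 267.74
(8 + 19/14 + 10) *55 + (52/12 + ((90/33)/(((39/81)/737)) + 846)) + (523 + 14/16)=14443811/2184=6613.47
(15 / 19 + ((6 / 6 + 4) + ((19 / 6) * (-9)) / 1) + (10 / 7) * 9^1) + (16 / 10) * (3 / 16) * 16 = -6721 / 1330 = -5.05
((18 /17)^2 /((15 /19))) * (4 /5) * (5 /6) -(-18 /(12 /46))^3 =474696873 /1445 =328509.95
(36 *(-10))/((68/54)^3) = -885735/4913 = -180.28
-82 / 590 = -0.14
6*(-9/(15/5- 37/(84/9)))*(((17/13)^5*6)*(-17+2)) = -7156079280/371293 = -19273.40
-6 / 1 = -6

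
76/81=0.94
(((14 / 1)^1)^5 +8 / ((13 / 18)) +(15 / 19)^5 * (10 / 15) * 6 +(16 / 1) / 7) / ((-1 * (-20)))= 6059424249465 / 225325009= 26891.93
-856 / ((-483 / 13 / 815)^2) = -96089445400 / 233289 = -411890.17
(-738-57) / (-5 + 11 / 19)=179.82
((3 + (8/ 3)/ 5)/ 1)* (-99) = -1749/ 5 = -349.80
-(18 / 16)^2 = -1.27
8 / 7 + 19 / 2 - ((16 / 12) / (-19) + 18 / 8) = 13507 / 1596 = 8.46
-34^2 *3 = -3468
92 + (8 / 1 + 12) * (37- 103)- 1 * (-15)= -1213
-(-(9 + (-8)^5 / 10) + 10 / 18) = -147076 / 45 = -3268.36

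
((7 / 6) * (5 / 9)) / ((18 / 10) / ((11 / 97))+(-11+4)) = 1925 / 26352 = 0.07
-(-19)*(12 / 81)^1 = 76 / 27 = 2.81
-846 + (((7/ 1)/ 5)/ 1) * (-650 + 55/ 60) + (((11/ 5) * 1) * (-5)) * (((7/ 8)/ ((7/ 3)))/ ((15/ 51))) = -212249/ 120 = -1768.74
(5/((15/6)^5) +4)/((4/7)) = 4431/625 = 7.09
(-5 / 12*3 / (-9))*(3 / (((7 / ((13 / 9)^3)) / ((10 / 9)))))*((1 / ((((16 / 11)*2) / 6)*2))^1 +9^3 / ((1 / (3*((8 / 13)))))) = 112727225 / 419904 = 268.46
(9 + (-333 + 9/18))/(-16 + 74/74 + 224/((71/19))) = -45937/6382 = -7.20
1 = 1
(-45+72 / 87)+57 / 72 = -30193 / 696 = -43.38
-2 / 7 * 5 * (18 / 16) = -45 / 28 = -1.61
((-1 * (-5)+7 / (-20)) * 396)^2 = 84768849 / 25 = 3390753.96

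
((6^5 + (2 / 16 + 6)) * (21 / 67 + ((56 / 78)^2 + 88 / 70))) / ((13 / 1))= 35631706847 / 28533960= 1248.75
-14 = -14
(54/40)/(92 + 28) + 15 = 12009/800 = 15.01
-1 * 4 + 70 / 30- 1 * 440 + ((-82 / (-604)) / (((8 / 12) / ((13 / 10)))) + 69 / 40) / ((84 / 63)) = -15951919 / 36240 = -440.17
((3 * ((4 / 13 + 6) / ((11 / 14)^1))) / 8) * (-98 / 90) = -14063 / 4290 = -3.28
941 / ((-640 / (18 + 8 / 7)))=-63047 / 2240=-28.15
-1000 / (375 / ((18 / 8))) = -6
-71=-71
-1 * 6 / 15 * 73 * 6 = -876 / 5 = -175.20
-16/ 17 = -0.94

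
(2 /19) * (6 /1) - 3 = -2.37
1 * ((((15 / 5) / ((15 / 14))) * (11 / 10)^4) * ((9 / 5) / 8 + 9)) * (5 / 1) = 37817703 / 200000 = 189.09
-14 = -14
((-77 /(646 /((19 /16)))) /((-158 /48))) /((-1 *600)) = -77 /1074400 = -0.00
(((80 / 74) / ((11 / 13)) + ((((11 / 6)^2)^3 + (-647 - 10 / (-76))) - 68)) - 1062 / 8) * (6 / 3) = -291652526419 / 180395424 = -1616.74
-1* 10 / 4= -5 / 2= -2.50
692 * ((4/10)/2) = 692/5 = 138.40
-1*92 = -92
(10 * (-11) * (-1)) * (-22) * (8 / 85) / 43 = -3872 / 731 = -5.30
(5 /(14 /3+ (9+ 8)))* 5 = 15 /13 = 1.15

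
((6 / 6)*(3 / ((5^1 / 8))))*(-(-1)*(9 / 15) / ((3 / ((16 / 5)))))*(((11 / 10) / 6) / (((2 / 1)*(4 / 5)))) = 44 / 125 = 0.35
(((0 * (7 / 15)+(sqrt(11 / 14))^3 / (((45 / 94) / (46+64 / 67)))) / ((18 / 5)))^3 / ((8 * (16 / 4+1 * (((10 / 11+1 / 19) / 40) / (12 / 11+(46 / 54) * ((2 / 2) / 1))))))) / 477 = 324302204410441462684765 * sqrt(154) / 9018598109445838796877036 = 0.45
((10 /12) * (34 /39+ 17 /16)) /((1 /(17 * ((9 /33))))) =102595 /13728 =7.47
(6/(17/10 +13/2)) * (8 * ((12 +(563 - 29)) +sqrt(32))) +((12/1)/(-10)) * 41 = 960 * sqrt(2)/41 +645114/205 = 3180.01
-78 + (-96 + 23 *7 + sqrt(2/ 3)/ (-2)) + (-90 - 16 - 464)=-583 - sqrt(6)/ 6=-583.41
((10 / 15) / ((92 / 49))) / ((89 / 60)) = 490 / 2047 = 0.24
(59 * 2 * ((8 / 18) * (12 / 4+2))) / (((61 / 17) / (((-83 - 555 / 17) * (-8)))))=37118080 / 549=67610.35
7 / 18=0.39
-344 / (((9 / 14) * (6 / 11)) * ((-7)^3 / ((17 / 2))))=32164 / 1323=24.31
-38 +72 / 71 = -2626 / 71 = -36.99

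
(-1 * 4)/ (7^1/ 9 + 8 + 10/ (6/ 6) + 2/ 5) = -0.21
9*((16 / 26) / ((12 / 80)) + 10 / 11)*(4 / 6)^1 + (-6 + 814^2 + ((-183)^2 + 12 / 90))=1493154241 / 2145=696109.20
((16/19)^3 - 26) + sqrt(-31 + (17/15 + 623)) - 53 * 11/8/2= -6786605/109744 + sqrt(133455)/15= -37.49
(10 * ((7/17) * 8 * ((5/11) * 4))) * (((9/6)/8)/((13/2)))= 4200/2431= 1.73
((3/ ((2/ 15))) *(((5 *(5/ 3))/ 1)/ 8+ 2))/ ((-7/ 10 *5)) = -1095/ 56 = -19.55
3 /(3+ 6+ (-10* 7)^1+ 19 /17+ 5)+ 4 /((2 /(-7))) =-4371 /311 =-14.05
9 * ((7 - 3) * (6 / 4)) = 54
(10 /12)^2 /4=25 /144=0.17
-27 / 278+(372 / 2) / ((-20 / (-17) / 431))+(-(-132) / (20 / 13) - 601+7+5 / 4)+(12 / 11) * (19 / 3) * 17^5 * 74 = 22201134884377 / 30580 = 726001794.78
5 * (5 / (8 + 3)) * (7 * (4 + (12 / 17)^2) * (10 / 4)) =178.91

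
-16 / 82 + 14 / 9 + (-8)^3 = -510.64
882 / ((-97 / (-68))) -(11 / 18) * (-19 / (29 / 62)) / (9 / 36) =18167588 / 25317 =717.60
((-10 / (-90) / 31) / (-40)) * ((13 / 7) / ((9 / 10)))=-0.00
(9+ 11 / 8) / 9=83 / 72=1.15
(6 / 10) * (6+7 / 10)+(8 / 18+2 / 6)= 2159 / 450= 4.80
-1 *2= -2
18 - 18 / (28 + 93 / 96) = 1790 / 103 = 17.38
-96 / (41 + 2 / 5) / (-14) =80 / 483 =0.17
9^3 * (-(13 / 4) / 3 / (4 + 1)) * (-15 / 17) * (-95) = -900315 / 68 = -13239.93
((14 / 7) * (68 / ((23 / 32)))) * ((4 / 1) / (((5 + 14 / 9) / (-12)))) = -1880064 / 1357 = -1385.46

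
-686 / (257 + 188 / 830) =-284690 / 106749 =-2.67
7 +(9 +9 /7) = 121 /7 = 17.29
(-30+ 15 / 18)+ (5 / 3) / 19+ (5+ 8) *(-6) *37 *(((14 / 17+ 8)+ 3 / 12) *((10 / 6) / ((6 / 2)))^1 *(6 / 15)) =-11333881 / 1938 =-5848.24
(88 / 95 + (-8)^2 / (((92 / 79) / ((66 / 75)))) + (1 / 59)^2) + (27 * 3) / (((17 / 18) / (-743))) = -41165724229681 / 646508725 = -63673.89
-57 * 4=-228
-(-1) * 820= 820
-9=-9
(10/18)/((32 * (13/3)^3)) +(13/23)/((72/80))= 9142625/14552928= 0.63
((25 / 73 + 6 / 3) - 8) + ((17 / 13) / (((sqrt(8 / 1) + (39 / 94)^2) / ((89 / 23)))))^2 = -6118538697035031581065509 / 2527230863248801942012417 - 56852226605886568704*sqrt(2) / 204849709268768901841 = -2.81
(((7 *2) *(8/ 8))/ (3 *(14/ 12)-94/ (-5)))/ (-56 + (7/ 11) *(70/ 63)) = -990/ 87193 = -0.01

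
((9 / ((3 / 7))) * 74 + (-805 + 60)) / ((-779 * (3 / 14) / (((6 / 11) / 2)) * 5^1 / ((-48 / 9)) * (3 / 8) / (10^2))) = 28994560 / 77121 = 375.96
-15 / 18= -5 / 6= -0.83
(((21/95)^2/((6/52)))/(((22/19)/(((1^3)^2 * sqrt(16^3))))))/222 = 20384/193325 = 0.11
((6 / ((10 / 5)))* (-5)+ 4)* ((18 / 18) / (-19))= 11 / 19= 0.58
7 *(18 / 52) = 2.42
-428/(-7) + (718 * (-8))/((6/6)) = -5682.86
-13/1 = -13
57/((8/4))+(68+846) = 1885/2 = 942.50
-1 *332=-332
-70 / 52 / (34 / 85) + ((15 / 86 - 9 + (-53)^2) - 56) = 2740.81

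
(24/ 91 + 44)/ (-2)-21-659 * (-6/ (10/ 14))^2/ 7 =-15210313/ 2275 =-6685.85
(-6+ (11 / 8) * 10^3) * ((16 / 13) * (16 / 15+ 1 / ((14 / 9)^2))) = 23826076 / 9555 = 2493.57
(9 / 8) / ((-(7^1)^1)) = -9 / 56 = -0.16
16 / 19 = 0.84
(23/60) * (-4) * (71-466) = 1817/3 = 605.67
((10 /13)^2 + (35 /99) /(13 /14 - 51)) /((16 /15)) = 17142725 /31275816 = 0.55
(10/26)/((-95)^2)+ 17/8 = 398913/187720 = 2.13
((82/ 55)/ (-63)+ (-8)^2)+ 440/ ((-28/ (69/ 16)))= -105101/ 27720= -3.79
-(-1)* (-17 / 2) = -17 / 2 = -8.50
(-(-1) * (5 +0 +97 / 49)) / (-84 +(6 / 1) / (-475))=-9025 / 108633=-0.08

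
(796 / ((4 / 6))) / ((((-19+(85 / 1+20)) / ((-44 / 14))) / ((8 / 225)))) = -35024 / 22575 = -1.55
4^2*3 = 48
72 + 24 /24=73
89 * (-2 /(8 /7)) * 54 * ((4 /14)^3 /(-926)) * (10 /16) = 0.13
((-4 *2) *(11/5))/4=-22/5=-4.40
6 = 6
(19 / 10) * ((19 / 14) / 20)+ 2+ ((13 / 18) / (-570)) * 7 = 2.12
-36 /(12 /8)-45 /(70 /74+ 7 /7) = -377 /8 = -47.12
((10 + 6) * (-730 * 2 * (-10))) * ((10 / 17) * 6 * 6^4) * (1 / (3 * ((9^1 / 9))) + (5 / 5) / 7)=60549120000 / 119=508816134.45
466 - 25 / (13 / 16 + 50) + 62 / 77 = 29191672 / 62601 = 466.31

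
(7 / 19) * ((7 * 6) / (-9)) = -98 / 57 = -1.72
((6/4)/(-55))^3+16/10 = 2129573/1331000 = 1.60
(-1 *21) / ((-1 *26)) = 21 / 26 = 0.81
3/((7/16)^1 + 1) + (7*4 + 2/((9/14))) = 33.20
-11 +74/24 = -95/12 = -7.92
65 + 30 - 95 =0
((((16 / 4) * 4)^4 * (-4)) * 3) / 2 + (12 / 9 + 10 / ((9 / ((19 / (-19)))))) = -3538942 / 9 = -393215.78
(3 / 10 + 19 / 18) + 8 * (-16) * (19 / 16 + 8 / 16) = -9659 / 45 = -214.64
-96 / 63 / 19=-32 / 399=-0.08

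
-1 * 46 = -46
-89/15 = -5.93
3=3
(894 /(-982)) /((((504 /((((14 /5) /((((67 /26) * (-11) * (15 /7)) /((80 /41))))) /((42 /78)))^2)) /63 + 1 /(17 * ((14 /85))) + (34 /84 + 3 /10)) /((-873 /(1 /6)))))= 25165393549470720 /1518670295253941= 16.57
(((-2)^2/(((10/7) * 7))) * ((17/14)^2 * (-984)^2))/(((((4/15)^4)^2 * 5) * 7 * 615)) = 1037525.89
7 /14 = 1 /2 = 0.50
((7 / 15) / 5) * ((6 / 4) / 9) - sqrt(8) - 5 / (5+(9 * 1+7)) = -2 * sqrt(2) - 701 / 3150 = -3.05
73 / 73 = 1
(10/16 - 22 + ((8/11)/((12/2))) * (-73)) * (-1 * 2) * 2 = 7979/66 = 120.89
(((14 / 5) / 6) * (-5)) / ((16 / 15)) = -2.19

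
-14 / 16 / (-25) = 7 / 200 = 0.04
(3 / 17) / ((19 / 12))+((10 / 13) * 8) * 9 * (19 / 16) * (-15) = -4142007 / 4199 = -986.43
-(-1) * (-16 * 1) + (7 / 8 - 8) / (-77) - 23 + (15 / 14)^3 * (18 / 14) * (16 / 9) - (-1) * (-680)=-151302521 / 211288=-716.10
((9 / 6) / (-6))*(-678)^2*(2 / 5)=-229842 / 5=-45968.40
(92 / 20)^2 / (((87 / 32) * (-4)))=-4232 / 2175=-1.95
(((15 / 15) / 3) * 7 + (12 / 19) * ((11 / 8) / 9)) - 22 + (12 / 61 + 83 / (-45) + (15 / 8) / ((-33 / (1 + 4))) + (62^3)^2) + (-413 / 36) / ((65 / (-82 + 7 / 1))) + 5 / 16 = 6778008463440539519 / 119330640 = 56800235576.05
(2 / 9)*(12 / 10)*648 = 864 / 5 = 172.80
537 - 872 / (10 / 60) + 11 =-4684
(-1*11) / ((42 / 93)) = -341 / 14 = -24.36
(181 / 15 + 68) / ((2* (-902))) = -1201 / 27060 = -0.04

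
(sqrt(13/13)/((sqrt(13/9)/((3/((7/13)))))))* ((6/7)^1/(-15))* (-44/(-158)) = -396* sqrt(13)/19355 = -0.07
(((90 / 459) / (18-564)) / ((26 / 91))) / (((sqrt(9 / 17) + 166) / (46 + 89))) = -6225 / 6089759 + 225 * sqrt(17) / 207051806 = -0.00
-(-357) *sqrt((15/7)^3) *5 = 3825 *sqrt(105)/7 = 5599.23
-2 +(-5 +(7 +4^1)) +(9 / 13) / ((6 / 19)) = 161 / 26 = 6.19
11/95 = 0.12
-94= -94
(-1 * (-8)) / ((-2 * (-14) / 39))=78 / 7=11.14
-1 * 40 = -40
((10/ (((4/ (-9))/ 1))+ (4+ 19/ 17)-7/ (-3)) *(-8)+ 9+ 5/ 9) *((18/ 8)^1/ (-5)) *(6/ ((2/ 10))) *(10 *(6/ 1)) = -1789380/ 17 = -105257.65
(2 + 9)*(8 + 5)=143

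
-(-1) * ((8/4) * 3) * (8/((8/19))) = 114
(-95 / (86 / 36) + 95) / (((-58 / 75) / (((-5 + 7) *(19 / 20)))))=-676875 / 4988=-135.70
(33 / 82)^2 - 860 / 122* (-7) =49.51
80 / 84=20 / 21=0.95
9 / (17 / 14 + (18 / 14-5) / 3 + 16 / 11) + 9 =10107 / 661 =15.29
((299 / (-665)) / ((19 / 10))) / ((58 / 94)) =-28106 / 73283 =-0.38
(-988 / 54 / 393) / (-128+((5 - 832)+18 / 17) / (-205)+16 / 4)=0.00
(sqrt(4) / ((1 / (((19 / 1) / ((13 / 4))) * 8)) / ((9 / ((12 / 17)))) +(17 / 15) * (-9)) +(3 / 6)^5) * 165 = -344083245 / 12649184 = -27.20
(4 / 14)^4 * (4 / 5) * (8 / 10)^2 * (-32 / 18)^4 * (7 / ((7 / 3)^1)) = 67108864 / 656373375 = 0.10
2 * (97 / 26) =97 / 13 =7.46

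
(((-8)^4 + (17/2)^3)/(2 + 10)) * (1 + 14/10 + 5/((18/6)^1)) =2298541/1440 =1596.21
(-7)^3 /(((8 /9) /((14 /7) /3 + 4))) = -7203 /4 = -1800.75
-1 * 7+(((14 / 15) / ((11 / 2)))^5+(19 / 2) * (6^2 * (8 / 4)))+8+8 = 84752602675993 / 122298103125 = 693.00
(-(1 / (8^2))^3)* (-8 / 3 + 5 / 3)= 1 / 262144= 0.00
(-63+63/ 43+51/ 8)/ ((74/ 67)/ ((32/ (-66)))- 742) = 1271325/ 17154119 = 0.07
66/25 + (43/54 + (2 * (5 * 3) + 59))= 124789/1350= 92.44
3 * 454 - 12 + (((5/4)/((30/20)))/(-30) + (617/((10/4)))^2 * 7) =384949487/900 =427721.65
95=95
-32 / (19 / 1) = -32 / 19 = -1.68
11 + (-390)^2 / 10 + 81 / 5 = 76186 / 5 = 15237.20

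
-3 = -3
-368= -368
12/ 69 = 0.17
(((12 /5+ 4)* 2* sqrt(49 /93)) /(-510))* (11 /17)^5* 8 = -288603392* sqrt(93) /168359543775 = -0.02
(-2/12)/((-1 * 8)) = 1/48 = 0.02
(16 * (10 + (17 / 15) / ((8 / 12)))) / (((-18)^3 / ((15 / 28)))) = -13 / 756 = -0.02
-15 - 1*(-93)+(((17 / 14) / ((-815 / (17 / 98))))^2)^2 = 121938678233607100569037441 / 1563316387610347353760000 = 78.00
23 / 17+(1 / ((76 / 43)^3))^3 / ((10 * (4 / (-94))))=1.34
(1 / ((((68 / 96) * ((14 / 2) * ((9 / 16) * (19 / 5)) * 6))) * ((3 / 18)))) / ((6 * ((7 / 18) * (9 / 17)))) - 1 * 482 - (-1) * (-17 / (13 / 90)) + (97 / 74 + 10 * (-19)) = -6354210637 / 8060598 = -788.31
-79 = -79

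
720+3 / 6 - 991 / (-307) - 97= 384811 / 614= 626.73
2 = 2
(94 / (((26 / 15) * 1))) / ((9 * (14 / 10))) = 1175 / 273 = 4.30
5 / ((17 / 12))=60 / 17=3.53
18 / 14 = 1.29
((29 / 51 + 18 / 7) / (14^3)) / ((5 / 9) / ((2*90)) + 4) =30267 / 105879298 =0.00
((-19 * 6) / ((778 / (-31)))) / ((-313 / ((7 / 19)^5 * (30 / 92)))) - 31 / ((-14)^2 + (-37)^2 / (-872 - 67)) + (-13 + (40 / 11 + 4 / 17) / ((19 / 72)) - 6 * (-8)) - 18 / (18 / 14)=885449996297301240879 / 24933709595688788950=35.51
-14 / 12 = -7 / 6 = -1.17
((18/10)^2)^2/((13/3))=2.42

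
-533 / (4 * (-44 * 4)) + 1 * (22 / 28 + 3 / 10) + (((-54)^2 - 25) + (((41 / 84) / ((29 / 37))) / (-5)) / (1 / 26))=6194387497 / 2143680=2889.60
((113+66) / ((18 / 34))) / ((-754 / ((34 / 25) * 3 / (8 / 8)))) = -51731 / 28275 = -1.83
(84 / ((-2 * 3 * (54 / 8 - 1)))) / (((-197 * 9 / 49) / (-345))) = -13720 / 591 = -23.21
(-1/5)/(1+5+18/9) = -1/40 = -0.02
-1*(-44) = 44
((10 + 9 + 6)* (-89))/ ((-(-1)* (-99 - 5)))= 2225/ 104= 21.39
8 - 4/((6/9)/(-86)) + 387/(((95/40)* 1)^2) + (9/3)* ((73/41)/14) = 122876027/207214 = 592.99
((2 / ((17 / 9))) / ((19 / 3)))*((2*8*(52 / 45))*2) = 9984 / 1615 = 6.18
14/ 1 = 14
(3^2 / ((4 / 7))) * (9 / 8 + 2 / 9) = 679 / 32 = 21.22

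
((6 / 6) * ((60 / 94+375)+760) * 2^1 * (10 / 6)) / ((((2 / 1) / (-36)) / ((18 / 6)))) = -9607500 / 47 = -204414.89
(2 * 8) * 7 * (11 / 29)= 1232 / 29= 42.48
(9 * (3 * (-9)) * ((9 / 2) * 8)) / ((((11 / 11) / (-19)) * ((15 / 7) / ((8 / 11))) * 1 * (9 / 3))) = 1034208 / 55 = 18803.78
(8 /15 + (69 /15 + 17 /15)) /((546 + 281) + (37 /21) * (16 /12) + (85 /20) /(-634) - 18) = 5006064 /648132845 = 0.01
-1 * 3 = -3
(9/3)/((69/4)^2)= 16/1587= 0.01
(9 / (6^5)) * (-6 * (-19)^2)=-361 / 144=-2.51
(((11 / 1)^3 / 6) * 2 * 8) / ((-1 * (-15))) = 10648 / 45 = 236.62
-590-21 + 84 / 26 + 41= -7368 / 13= -566.77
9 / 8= 1.12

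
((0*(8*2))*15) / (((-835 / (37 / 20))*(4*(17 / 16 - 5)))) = 0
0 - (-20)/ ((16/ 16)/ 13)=260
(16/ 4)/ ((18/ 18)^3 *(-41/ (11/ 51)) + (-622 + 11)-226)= -0.00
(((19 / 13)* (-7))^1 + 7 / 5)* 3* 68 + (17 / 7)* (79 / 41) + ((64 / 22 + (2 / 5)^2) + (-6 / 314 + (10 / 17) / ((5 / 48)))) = -4896642824874 / 2738460725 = -1788.10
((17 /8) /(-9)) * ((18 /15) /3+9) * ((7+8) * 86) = -34357 /12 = -2863.08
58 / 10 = 29 / 5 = 5.80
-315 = -315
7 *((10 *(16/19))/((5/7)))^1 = 82.53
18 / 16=9 / 8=1.12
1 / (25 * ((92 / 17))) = 17 / 2300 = 0.01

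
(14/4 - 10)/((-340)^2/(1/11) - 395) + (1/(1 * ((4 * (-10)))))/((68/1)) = -19829/53195040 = -0.00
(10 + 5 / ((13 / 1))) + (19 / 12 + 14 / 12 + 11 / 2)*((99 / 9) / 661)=361659 / 34372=10.52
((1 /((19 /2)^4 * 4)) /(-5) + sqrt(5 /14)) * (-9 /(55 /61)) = 2196 /35838275 - 549 * sqrt(70) /770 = -5.97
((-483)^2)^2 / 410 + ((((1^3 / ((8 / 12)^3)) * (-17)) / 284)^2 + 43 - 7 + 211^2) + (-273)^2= 140593300420288357 / 1058206720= 132859958.04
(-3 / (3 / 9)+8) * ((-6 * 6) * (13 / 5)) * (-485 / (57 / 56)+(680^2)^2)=380246389936608 / 19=20012967891400.42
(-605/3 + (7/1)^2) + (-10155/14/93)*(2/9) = -301543/1953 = -154.40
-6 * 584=-3504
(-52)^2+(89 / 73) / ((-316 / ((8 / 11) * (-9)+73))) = 686069533 / 253748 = 2703.74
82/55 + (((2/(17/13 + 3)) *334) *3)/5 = 94.53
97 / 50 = 1.94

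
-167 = -167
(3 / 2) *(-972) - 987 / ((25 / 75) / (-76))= 223578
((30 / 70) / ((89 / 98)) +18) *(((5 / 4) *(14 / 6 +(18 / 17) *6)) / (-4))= -303455 / 6052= -50.14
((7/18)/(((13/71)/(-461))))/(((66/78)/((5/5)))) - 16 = -232285/198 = -1173.16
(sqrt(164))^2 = 164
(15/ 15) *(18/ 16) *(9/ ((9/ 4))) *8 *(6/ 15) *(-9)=-648/ 5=-129.60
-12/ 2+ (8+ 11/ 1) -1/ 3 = 38/ 3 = 12.67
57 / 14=4.07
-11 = -11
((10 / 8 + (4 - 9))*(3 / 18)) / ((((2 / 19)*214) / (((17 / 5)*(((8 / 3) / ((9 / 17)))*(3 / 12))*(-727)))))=3991957 / 46224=86.36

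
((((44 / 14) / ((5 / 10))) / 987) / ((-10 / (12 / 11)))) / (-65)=8 / 748475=0.00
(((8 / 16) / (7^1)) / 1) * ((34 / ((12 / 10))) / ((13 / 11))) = 1.71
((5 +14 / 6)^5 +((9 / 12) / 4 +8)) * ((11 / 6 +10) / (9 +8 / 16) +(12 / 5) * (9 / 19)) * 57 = 11202134531 / 3888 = 2881207.44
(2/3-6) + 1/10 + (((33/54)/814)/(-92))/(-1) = -3206563/612720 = -5.23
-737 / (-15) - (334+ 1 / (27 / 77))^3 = -3761642826418 / 98415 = -38222250.94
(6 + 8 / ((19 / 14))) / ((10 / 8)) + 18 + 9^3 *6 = 418144 / 95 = 4401.52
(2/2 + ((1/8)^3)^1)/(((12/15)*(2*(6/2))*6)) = 285/8192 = 0.03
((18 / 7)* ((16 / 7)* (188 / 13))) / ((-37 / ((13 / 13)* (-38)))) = 2057472 / 23569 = 87.30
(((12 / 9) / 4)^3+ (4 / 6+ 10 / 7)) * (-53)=-21359 / 189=-113.01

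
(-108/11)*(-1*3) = 324/11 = 29.45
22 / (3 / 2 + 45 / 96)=704 / 63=11.17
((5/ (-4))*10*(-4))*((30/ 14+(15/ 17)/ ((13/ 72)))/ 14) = 271875/ 10829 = 25.11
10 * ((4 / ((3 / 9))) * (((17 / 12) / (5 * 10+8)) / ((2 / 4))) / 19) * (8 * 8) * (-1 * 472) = -5135360 / 551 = -9320.07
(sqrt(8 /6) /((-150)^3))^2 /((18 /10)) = 1 /15377343750000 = 0.00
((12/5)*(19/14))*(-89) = -10146/35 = -289.89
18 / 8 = 9 / 4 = 2.25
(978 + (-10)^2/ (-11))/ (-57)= -10658/ 627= -17.00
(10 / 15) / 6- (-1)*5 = 46 / 9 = 5.11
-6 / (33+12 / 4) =-1 / 6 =-0.17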